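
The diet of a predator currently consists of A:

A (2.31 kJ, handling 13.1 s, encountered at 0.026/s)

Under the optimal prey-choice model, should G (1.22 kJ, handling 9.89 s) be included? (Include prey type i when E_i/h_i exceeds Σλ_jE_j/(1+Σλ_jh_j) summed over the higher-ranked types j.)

Yes

On A alone, R = ΣλE/(1+Σλh) = 0.06006/1.341 = 0.0448 kJ/s.
Profitability of G: 1.22/9.89 = 0.1234 kJ/s.
0.1234 > 0.0448, so adding G raises the average — include it.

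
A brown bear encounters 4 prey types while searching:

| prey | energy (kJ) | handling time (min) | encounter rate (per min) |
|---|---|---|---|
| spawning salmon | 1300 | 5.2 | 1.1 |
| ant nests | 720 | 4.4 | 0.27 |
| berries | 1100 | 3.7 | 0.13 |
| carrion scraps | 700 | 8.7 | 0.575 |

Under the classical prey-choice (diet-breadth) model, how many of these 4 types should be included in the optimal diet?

E/h in descending order: berries 297, spawning salmon 250, ant nests 164, carrion scraps 80.5 kJ/min. The optimal diet is the largest prefix of this list for which every included type satisfies E_i/h_i > R on the types above it.
Rate on top 1: 96.56. spawning salmon: 250 > 96.56 → include.
Rate on top 2: 218.4. ant nests: 164 < 218.4 → exclude; stop.
Optimal diet: berries, spawning salmon — 2 of 4 types.

2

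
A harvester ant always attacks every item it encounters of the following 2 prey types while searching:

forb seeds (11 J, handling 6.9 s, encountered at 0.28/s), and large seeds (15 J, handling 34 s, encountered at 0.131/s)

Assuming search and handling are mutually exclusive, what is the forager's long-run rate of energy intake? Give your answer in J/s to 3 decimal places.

0.683 J/s

R = Σλ_iE_i / (1 + Σλ_ih_i)
Numerator: 0.28×11 + 0.131×15 = 5.045
Denominator: 1 + 0.28×6.9 + 0.131×34 = 7.386
R = 5.045/7.386 = 0.683 J/s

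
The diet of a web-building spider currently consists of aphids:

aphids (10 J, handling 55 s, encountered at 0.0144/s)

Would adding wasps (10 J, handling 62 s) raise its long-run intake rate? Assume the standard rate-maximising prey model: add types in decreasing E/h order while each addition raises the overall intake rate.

Current rate: (0.0144×10)/(1 + 0.0144×55) = 0.08036 J/s.
wasps: E/h = 10/62 = 0.1613 J/s.
0.1613 > 0.08036, so adding wasps raises the average — include it.

Yes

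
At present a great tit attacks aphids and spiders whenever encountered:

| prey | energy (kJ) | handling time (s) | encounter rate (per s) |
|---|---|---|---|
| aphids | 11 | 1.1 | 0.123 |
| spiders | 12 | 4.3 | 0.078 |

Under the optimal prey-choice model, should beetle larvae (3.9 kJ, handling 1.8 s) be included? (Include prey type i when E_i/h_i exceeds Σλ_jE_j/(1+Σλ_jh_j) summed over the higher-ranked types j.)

Intake rate on the current diet: R = (0.123×11 + 0.078×12) / (1 + 0.123×1.1 + 0.078×4.3) = 2.289/1.471 = 1.556 kJ/s.
beetle larvae: E/h = 3.9/1.8 = 2.167 kJ/s.
2.167 > 1.556, so adding beetle larvae raises the average — include it.

Yes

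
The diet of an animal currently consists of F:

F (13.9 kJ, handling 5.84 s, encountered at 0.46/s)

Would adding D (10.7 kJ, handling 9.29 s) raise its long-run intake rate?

No

Current rate: (0.46×13.9)/(1 + 0.46×5.84) = 1.734 kJ/s.
D: E/h = 10.7/9.29 = 1.152 kJ/s.
1.152 < 1.734, so adding D would lower the average — exclude it.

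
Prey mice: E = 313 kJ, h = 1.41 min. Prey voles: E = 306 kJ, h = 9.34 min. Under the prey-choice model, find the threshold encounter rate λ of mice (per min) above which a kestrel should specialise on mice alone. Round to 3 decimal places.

At the threshold, the rate on mice alone equals the profitability of voles: λ·313/(1 + λ·1.41) = 306/9.34 = 32.76.
Rearranging, λ(313 − 32.76×1.41) = 32.76, so λ = 32.76/266.8 = 0.1228 per min.

0.123 per min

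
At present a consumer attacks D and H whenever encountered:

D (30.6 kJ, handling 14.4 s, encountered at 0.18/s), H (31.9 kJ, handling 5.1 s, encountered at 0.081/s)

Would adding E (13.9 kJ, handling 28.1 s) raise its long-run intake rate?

No

Intake rate on the current diet: R = (0.18×30.6 + 0.081×31.9) / (1 + 0.18×14.4 + 0.081×5.1) = 8.092/4.005 = 2.02 kJ/s.
E: E/h = 13.9/28.1 = 0.4947 kJ/s.
Since 0.4947 < R, time spent handling E is better spent searching.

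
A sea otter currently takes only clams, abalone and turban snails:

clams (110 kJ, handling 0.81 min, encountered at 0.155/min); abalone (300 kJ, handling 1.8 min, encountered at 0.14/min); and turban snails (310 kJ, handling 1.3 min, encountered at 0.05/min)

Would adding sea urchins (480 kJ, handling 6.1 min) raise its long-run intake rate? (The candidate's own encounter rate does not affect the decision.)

On clams, abalone and turban snails alone, R = ΣλE/(1+Σλh) = 74.55/1.443 = 51.68 kJ/min.
sea urchins: E/h = 480/6.1 = 78.69 kJ/min.
Since 78.69 > R, including sea urchins increases the long-run rate.

Yes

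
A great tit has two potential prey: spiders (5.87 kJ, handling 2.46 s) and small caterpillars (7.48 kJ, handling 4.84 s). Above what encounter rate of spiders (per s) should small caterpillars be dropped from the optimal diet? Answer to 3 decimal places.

0.747 per s

Drop small caterpillars once their profitability E₂/h₂ falls below the rate achievable on spiders alone: E₂/h₂ = λE₁/(1 + λh₁).
Solve for λ: λE₁h₂ = E₂(1 + λh₁) → λ(E₁h₂ − E₂h₁) = E₂ → λ = E₂/(E₁h₂ − E₂h₁).
λ = 7.48/(5.87×4.84 − 7.48×2.46) = 7.48/10.01 = 0.7473 per s.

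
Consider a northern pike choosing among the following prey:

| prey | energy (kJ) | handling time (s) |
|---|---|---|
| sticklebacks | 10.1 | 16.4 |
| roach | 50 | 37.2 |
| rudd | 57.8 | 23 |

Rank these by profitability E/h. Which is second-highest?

roach

Profitability E/h (kJ/s): sticklebacks = 10.1/16.4 = 0.616, roach = 50/37.2 = 1.34, rudd = 57.8/23 = 2.51.
Ranked: rudd > roach > sticklebacks.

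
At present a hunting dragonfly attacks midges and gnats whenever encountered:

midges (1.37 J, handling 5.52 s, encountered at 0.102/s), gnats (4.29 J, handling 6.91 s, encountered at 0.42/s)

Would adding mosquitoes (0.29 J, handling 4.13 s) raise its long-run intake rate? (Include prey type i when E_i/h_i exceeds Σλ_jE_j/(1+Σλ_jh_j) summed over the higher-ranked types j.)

Current rate: (0.102×1.37 + 0.42×4.29)/(1 + 0.102×5.52 + 0.42×6.91) = 0.4348 J/s.
mosquitoes: E/h = 0.29/4.13 = 0.07022 J/s.
0.07022 < 0.4348, so adding mosquitoes would lower the average — exclude it.

No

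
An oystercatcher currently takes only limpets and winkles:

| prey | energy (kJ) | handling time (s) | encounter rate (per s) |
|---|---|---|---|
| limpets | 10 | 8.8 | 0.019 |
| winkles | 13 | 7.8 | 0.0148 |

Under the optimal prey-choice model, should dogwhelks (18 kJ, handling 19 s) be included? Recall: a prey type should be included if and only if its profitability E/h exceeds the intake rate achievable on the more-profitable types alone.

Yes

Intake rate on the current diet: R = (0.019×10 + 0.0148×13) / (1 + 0.019×8.8 + 0.0148×7.8) = 0.3824/1.283 = 0.2981 kJ/s.
dogwhelks: E/h = 18/19 = 0.9474 kJ/s.
Since 0.9474 > R, including dogwhelks increases the long-run rate.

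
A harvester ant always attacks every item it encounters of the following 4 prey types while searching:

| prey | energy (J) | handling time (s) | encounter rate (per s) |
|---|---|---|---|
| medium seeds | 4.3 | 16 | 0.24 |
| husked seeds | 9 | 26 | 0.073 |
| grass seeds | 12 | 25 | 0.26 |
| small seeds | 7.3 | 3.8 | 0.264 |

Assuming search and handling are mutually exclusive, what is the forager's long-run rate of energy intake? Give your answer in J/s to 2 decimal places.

0.47 J/s

Energy encountered per unit search time: 0.24×4.3 + 0.073×9 + 0.26×12 + 0.264×7.3 = 6.736 J/s.
Handling time per unit search time: 0.24×16 + 0.073×26 + 0.26×25 + 0.264×3.8 = 13.24.
Rate = 6.736/(1 + 13.24) = 0.473 J/s.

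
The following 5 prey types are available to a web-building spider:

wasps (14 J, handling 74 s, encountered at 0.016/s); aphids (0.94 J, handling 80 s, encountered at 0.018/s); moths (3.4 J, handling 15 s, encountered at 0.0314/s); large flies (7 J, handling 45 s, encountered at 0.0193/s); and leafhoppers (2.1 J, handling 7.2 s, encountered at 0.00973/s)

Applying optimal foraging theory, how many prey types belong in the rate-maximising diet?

4

E/h in descending order: leafhoppers 0.292, moths 0.227, wasps 0.189, large flies 0.156, aphids 0.0118 J/s. The optimal diet is the largest prefix of this list for which every included type satisfies E_i/h_i > R on the types above it.
Rate on top 1: 0.0191. moths: 0.227 > 0.0191 → include.
Rate on top 2: 0.08254. wasps: 0.189 > 0.08254 → include.
Rate on top 3: 0.1289. large flies: 0.156 > 0.1289 → include.
Rate on top 4: 0.1353. aphids: 0.0118 < 0.1353 → exclude; stop.
Optimal diet: leafhoppers, moths, wasps, large flies — 4 of 5 types.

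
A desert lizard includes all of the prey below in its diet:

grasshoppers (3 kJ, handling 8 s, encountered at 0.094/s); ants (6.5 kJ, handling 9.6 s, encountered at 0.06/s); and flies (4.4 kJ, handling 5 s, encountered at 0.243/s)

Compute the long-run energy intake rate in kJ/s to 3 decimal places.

R = Σλ_iE_i / (1 + Σλ_ih_i)
Numerator: 0.094×3 + 0.06×6.5 + 0.243×4.4 = 1.741
Denominator: 1 + 0.094×8 + 0.06×9.6 + 0.243×5 = 3.543
R = 1.741/3.543 = 0.4914 kJ/s

0.491 kJ/s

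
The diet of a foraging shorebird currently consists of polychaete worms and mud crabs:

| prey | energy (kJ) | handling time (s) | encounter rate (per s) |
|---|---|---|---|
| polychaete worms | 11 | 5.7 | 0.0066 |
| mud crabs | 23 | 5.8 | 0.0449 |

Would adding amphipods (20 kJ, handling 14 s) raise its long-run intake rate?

On polychaete worms and mud crabs alone, R = ΣλE/(1+Σλh) = 1.105/1.298 = 0.8515 kJ/s.
amphipods: E/h = 20/14 = 1.429 kJ/s.
1.429 > 0.8515, so adding amphipods raises the average — include it.

Yes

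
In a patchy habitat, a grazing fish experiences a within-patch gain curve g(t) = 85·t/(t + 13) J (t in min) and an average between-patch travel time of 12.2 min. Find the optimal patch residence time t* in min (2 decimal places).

12.59 min

Maximise g(t)/(T+t): set derivative to zero → g'(t)(T+t) = g(t).
g'(t) = 85·13/(t + 13)². Setting 85·13/(t+13)² = 85t/[(t+13)(12.2+t)] gives 13(12.2+t) = t(t+13), so t² = 13×12.2 = 158.6.
t* = √158.6 = 12.59 min.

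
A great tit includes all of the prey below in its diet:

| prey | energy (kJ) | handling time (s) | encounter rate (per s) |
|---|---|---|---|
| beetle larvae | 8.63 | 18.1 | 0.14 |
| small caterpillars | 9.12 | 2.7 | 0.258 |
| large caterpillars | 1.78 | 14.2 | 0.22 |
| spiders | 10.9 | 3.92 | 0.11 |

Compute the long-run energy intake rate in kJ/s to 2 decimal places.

Energy encountered per unit search time: 0.14×8.63 + 0.258×9.12 + 0.22×1.78 + 0.11×10.9 = 5.152 kJ/s.
Handling time per unit search time: 0.14×18.1 + 0.258×2.7 + 0.22×14.2 + 0.11×3.92 = 6.786.
Rate = 5.152/(1 + 6.786) = 0.6617 kJ/s.

0.66 kJ/s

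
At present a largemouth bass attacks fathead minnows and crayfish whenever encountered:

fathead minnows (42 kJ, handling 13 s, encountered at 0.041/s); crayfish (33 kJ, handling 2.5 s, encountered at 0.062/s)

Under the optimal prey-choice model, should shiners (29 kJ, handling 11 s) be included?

Intake rate on the current diet: R = (0.041×42 + 0.062×33) / (1 + 0.041×13 + 0.062×2.5) = 3.768/1.688 = 2.232 kJ/s.
Profitability of shiners: 29/11 = 2.636 kJ/s.
Since 2.636 > R, including shiners increases the long-run rate.

Yes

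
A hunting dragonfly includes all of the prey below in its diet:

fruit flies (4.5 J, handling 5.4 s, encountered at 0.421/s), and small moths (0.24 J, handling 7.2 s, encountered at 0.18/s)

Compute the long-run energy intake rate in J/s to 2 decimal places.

0.42 J/s

R = (0.421×4.5 + 0.18×0.24) / (1 + 0.421×5.4 + 0.18×7.2) = 1.938/4.569 = 0.4241 J/s.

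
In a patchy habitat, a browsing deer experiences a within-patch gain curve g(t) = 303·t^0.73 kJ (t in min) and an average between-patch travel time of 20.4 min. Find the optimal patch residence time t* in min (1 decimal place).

By the marginal value theorem, leave when the instantaneous gain rate g'(t) equals the habitat-wide average g(t)/(T + t).
g'(t) = 0.73·303·t^-0.27. Setting 0.73·303·t^-0.27 = 303·t^0.73/(20.4+t) gives 0.73(20.4+t) = t, so 0.27·t = 0.73×20.4.
t* = 0.73×20.4/0.27 = 55.16 min.

55.2 min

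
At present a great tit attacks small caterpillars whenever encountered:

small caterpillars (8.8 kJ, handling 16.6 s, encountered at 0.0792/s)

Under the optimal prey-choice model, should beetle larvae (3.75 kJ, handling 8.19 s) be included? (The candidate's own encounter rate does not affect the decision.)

Intake rate on the current diet: R = (0.0792×8.8) / (1 + 0.0792×16.6) = 0.697/2.315 = 0.3011 kJ/s.
Profitability of beetle larvae: 3.75/8.19 = 0.4579 kJ/s.
Since 0.4579 > R, including beetle larvae increases the long-run rate.

Yes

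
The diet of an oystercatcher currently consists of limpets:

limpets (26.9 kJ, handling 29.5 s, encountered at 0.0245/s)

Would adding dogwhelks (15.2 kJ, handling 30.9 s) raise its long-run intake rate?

Current rate: (0.0245×26.9)/(1 + 0.0245×29.5) = 0.3826 kJ/s.
Profitability of dogwhelks: 15.2/30.9 = 0.4919 kJ/s.
0.4919 > 0.3826, so adding dogwhelks raises the average — include it.

Yes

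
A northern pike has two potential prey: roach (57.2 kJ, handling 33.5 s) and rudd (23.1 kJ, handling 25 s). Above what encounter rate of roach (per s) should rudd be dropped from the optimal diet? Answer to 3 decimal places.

At the threshold, the rate on roach alone equals the profitability of rudd: λ·57.2/(1 + λ·33.5) = 23.1/25 = 0.924.
Rearranging, λ(57.2 − 0.924×33.5) = 0.924, so λ = 0.924/26.25 = 0.03521 per s.

0.035 per s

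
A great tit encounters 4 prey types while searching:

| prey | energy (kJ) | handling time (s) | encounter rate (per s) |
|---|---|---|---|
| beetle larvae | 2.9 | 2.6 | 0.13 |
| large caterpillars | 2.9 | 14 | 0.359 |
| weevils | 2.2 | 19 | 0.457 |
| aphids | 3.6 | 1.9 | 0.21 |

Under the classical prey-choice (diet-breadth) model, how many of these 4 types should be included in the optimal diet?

2

Profitabilities (E/h, kJ/s): aphids 1.89, beetle larvae 1.12, large caterpillars 0.207, weevils 0.116. Add prey in this order while the next type's profitability exceeds the intake rate on those already taken.
Rate on top 1: 0.5404. beetle larvae: 1.12 > 0.5404 → include.
Rate on top 2: 0.6523. large caterpillars: 0.207 < 0.6523 → exclude; stop.
Optimal diet: aphids, beetle larvae — 2 of 4 types.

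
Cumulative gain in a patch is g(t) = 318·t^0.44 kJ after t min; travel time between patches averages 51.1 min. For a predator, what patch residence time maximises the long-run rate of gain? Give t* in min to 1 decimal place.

40.1 min

Optimal t* satisfies g'(t*) = g(t*)/(T + t*).
g'(t) = 0.44·318·t^-0.56. Setting 0.44·318·t^-0.56 = 318·t^0.44/(51.1+t) gives 0.44(51.1+t) = t, so 0.56·t = 0.44×51.1.
t* = 0.44×51.1/0.56 = 40.15 min.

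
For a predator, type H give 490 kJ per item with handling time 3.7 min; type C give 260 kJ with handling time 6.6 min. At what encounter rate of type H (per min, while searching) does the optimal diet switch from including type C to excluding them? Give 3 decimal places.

0.114 per min

Drop type C once their profitability E₂/h₂ falls below the rate achievable on type H alone: E₂/h₂ = λE₁/(1 + λh₁).
Solve for λ: λE₁h₂ = E₂(1 + λh₁) → λ(E₁h₂ − E₂h₁) = E₂ → λ = E₂/(E₁h₂ − E₂h₁).
λ = 260/(490×6.6 − 260×3.7) = 260/2272 = 0.1144 per min.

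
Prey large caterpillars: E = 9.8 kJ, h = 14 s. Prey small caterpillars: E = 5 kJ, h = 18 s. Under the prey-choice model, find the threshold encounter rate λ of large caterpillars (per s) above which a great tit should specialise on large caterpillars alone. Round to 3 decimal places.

Drop small caterpillars once their profitability E₂/h₂ falls below the rate achievable on large caterpillars alone: E₂/h₂ = λE₁/(1 + λh₁).
Solve for λ: λE₁h₂ = E₂(1 + λh₁) → λ(E₁h₂ − E₂h₁) = E₂ → λ = E₂/(E₁h₂ − E₂h₁).
λ = 5/(9.8×18 − 5×14) = 5/106.4 = 0.04699 per s.

0.047 per s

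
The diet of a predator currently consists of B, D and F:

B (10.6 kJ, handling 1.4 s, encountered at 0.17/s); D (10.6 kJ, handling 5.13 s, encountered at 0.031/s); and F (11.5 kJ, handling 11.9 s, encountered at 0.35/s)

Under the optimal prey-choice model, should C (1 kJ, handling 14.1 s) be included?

No

Current rate: (0.17×10.6 + 0.031×10.6 + 0.35×11.5)/(1 + 0.17×1.4 + 0.031×5.13 + 0.35×11.9) = 1.107 kJ/s.
Profitability of C: 1/14.1 = 0.07092 kJ/s.
0.07092 < 1.107, so adding C would lower the average — exclude it.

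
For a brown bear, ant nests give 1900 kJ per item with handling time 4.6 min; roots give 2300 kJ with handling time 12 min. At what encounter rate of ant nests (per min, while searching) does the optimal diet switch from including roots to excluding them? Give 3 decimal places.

The zero-one rule: include roots iff E₂/h₂ > λE₁/(1+λh₁). Equality gives the switch point.
λE₁h₂ = E₂ + λE₂h₁ ⇒ λ = E₂/(E₁h₂ − E₂h₁) = 2300/(2.28e+04 − 1.058e+04) = 0.1882 per min.

0.188 per min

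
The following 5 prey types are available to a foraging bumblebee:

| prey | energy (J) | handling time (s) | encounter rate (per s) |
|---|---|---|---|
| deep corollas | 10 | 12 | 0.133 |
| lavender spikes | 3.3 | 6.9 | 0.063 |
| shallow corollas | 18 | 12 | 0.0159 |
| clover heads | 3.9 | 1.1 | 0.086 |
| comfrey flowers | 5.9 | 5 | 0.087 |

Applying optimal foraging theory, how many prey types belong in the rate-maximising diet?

E/h in descending order: clover heads 3.55, shallow corollas 1.5, comfrey flowers 1.18, deep corollas 0.833, lavender spikes 0.478 J/s. The optimal diet is the largest prefix of this list for which every included type satisfies E_i/h_i > R on the types above it.
Rate on top 1: 0.3064. shallow corollas: 1.5 > 0.3064 → include.
Rate on top 2: 0.4836. comfrey flowers: 1.18 > 0.4836 → include.
Rate on top 3: 0.6597. deep corollas: 0.833 > 0.6597 → include.
Rate on top 4: 0.7432. lavender spikes: 0.478 < 0.7432 → exclude; stop.
Optimal diet: clover heads, shallow corollas, comfrey flowers, deep corollas — 4 of 5 types.

4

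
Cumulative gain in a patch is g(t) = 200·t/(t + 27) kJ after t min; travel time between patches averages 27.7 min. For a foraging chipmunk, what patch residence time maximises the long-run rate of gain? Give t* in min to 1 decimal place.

Optimal t* satisfies g'(t*) = g(t*)/(T + t*).
g'(t) = 200·27/(t + 27)². Setting 200·27/(t+27)² = 200t/[(t+27)(27.7+t)] gives 27(27.7+t) = t(t+27), so t² = 27×27.7 = 747.9.
t* = √747.9 = 27.35 min.

27.3 min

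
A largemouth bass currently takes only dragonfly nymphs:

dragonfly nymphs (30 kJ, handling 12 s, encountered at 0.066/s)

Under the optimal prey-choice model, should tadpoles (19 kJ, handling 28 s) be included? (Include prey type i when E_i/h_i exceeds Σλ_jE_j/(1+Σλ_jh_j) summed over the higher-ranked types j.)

No

On dragonfly nymphs alone, R = ΣλE/(1+Σλh) = 1.98/1.792 = 1.105 kJ/s.
Profitability of tadpoles: 19/28 = 0.6786 kJ/s.
0.6786 < 1.105, so adding tadpoles would lower the average — exclude it.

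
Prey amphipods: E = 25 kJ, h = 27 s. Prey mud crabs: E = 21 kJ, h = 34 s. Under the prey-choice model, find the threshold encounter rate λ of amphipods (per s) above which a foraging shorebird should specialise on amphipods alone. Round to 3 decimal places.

0.074 per s

At the threshold, the rate on amphipods alone equals the profitability of mud crabs: λ·25/(1 + λ·27) = 21/34 = 0.6176.
Rearranging, λ(25 − 0.6176×27) = 0.6176, so λ = 0.6176/8.324 = 0.0742 per s.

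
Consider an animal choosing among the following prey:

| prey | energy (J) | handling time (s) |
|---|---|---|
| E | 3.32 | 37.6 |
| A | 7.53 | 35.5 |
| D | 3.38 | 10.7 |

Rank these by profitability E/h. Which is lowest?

In descending order of E/h:
D: 3.38/10.7 = 0.316 J/s
A: 7.53/35.5 = 0.212 J/s
E: 3.32/37.6 = 0.0883 J/s

E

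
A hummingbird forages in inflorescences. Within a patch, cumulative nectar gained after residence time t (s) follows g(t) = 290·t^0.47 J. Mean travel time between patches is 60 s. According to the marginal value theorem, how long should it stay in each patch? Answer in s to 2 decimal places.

Optimal t* satisfies g'(t*) = g(t*)/(T + t*).
g'(t) = 0.47·290·t^-0.53. Setting 0.47·290·t^-0.53 = 290·t^0.47/(60+t) gives 0.47(60+t) = t, so 0.53·t = 0.47×60.
t* = 0.47×60/0.53 = 53.21 s.

53.21 s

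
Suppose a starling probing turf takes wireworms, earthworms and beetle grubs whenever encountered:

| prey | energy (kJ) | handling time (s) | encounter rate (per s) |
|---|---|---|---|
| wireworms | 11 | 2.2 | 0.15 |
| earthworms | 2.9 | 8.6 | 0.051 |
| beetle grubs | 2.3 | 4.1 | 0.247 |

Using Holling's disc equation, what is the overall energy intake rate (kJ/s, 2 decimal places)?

0.85 kJ/s

R = (0.15×11 + 0.051×2.9 + 0.247×2.3) / (1 + 0.15×2.2 + 0.051×8.6 + 0.247×4.1) = 2.366/2.781 = 0.8507 kJ/s.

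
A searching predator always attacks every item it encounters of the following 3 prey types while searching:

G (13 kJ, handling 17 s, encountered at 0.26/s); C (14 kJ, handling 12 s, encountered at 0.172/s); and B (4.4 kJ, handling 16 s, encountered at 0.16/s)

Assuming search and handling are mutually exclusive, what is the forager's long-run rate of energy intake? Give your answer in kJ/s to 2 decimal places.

0.65 kJ/s

Energy encountered per unit search time: 0.26×13 + 0.172×14 + 0.16×4.4 = 6.492 kJ/s.
Handling time per unit search time: 0.26×17 + 0.172×12 + 0.16×16 = 9.044.
Rate = 6.492/(1 + 9.044) = 0.6464 kJ/s.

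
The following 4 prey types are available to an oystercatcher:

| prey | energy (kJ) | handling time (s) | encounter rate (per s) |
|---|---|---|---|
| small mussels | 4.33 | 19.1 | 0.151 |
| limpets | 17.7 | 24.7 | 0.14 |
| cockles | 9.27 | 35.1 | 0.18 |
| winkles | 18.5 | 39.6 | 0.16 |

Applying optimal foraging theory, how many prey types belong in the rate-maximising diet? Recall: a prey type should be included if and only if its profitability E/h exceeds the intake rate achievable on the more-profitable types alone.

1

Rank by E/h (kJ/s): limpets 0.717, winkles 0.467, cockles 0.264, small mussels 0.227. Include each in turn until the next type's E/h falls below the running intake rate.
Rate on top 1: 0.5559. winkles: 0.467 < 0.5559 → exclude; stop.
Optimal diet: limpets — 1 of 4 types.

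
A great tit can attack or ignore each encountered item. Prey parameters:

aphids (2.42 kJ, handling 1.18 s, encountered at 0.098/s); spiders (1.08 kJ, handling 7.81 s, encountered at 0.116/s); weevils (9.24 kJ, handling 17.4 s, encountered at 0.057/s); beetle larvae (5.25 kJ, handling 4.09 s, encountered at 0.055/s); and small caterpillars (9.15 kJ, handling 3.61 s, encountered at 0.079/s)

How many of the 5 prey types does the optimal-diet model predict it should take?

3

Profitabilities (E/h, kJ/s): small caterpillars 2.53, aphids 2.05, beetle larvae 1.28, weevils 0.531, spiders 0.138. Add prey in this order while the next type's profitability exceeds the intake rate on those already taken.
Rate on top 1: 0.5624. aphids: 2.05 > 0.5624 → include.
Rate on top 2: 0.6853. beetle larvae: 1.28 > 0.6853 → include.
Rate on top 3: 0.7681. weevils: 0.531 < 0.7681 → exclude; stop.
Optimal diet: small caterpillars, aphids, beetle larvae — 3 of 5 types.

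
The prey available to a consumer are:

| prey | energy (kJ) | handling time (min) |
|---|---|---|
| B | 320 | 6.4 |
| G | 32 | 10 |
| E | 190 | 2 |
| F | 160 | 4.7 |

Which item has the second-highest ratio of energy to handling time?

B

Profitability E/h (kJ/min): B = 320/6.4 = 50, G = 32/10 = 3.2, E = 190/2 = 95, F = 160/4.7 = 34.
Ranked: E > B > F > G.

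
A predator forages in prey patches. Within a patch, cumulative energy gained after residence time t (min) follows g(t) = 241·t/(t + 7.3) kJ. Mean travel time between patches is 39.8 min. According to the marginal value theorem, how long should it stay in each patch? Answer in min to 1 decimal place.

17.0 min

Maximise g(t)/(T+t): set derivative to zero → g'(t)(T+t) = g(t).
g'(t) = 241·7.3/(t + 7.3)². Setting 241·7.3/(t+7.3)² = 241t/[(t+7.3)(39.8+t)] gives 7.3(39.8+t) = t(t+7.3), so t² = 7.3×39.8 = 290.5.
t* = √290.5 = 17.05 min.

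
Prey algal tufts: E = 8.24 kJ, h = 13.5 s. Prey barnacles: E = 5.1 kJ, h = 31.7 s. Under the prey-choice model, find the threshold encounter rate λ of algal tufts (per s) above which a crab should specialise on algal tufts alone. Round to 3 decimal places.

0.027 per s

At the threshold, the rate on algal tufts alone equals the profitability of barnacles: λ·8.24/(1 + λ·13.5) = 5.1/31.7 = 0.1609.
Rearranging, λ(8.24 − 0.1609×13.5) = 0.1609, so λ = 0.1609/6.068 = 0.02651 per s.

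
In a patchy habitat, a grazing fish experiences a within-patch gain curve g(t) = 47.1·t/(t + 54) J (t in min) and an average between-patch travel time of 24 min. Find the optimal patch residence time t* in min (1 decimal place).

Maximise g(t)/(T+t): set derivative to zero → g'(t)(T+t) = g(t).
g'(t) = 47.1·54/(t + 54)². Setting 47.1·54/(t+54)² = 47.1t/[(t+54)(24+t)] gives 54(24+t) = t(t+54), so t² = 54×24 = 1296.
t* = √1296 = 36 min.

36.0 min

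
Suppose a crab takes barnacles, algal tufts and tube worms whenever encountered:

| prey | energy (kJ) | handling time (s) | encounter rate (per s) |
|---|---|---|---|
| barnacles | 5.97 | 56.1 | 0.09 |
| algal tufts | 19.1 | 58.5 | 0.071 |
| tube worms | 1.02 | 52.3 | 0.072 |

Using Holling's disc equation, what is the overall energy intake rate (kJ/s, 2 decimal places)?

Energy encountered per unit search time: 0.09×5.97 + 0.071×19.1 + 0.072×1.02 = 1.967 kJ/s.
Handling time per unit search time: 0.09×56.1 + 0.071×58.5 + 0.072×52.3 = 12.97.
Rate = 1.967/(1 + 12.97) = 0.1408 kJ/s.

0.14 kJ/s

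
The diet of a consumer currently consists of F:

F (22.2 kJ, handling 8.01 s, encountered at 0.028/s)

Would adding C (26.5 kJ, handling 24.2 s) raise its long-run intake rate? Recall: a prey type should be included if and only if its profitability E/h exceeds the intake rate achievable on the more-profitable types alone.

Current rate: (0.028×22.2)/(1 + 0.028×8.01) = 0.5077 kJ/s.
Profitability of C: 26.5/24.2 = 1.095 kJ/s.
1.095 > 0.5077, so adding C raises the average — include it.

Yes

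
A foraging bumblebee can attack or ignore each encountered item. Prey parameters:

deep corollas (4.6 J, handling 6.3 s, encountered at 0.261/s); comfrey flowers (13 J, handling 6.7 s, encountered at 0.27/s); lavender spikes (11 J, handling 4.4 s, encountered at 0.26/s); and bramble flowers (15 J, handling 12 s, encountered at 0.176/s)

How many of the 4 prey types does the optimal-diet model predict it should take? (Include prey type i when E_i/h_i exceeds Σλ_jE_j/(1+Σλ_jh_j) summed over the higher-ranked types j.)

2

E/h in descending order: lavender spikes 2.5, comfrey flowers 1.94, bramble flowers 1.25, deep corollas 0.73 J/s. The optimal diet is the largest prefix of this list for which every included type satisfies E_i/h_i > R on the types above it.
Rate on top 1: 1.334. comfrey flowers: 1.94 > 1.334 → include.
Rate on top 2: 1.611. bramble flowers: 1.25 < 1.611 → exclude; stop.
Optimal diet: lavender spikes, comfrey flowers — 2 of 4 types.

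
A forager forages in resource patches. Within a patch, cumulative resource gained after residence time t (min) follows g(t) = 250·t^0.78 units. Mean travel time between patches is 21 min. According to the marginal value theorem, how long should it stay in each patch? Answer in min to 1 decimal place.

Optimal t* satisfies g'(t*) = g(t*)/(T + t*).
g'(t) = 0.78·250·t^-0.22. Setting 0.78·250·t^-0.22 = 250·t^0.78/(21+t) gives 0.78(21+t) = t, so 0.22·t = 0.78×21.
t* = 0.78×21/0.22 = 74.45 min.

74.5 min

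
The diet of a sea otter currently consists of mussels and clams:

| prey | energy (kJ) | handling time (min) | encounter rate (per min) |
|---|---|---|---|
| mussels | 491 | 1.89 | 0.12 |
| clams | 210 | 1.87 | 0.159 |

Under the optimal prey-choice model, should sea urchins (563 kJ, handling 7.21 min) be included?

Yes

On mussels and clams alone, R = ΣλE/(1+Σλh) = 92.31/1.524 = 60.57 kJ/min.
Profitability of sea urchins: 563/7.21 = 78.09 kJ/min.
78.09 > 60.57, so adding sea urchins raises the average — include it.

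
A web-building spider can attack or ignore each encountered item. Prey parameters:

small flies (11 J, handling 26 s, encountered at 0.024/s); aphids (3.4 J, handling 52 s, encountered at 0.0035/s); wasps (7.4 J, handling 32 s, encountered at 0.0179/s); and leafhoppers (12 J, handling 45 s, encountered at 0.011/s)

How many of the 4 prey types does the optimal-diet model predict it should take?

3

E/h in descending order: small flies 0.423, leafhoppers 0.267, wasps 0.231, aphids 0.0654 J/s. The optimal diet is the largest prefix of this list for which every included type satisfies E_i/h_i > R on the types above it.
Rate on top 1: 0.1626. leafhoppers: 0.267 > 0.1626 → include.
Rate on top 2: 0.1869. wasps: 0.231 > 0.1869 → include.
Rate on top 3: 0.1963. aphids: 0.0654 < 0.1963 → exclude; stop.
Optimal diet: small flies, leafhoppers, wasps — 3 of 4 types.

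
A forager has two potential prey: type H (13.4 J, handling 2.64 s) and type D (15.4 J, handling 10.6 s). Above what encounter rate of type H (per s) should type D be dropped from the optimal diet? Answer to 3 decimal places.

At the threshold, the rate on type H alone equals the profitability of type D: λ·13.4/(1 + λ·2.64) = 15.4/10.6 = 1.453.
Rearranging, λ(13.4 − 1.453×2.64) = 1.453, so λ = 1.453/9.565 = 0.1519 per s.

0.152 per s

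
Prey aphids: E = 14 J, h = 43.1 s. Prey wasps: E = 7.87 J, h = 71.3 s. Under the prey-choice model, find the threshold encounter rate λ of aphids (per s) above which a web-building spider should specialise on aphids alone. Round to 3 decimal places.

Drop wasps once their profitability E₂/h₂ falls below the rate achievable on aphids alone: E₂/h₂ = λE₁/(1 + λh₁).
Solve for λ: λE₁h₂ = E₂(1 + λh₁) → λ(E₁h₂ − E₂h₁) = E₂ → λ = E₂/(E₁h₂ − E₂h₁).
λ = 7.87/(14×71.3 − 7.87×43.1) = 7.87/659 = 0.01194 per s.

0.012 per s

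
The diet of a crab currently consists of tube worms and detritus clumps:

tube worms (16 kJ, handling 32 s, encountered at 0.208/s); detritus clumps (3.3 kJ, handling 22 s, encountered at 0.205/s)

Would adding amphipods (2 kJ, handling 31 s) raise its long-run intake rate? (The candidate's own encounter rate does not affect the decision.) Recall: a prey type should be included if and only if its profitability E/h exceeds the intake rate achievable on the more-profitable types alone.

Current rate: (0.208×16 + 0.205×3.3)/(1 + 0.208×32 + 0.205×22) = 0.3292 kJ/s.
amphipods: E/h = 2/31 = 0.06452 kJ/s.
Since 0.06452 < R, time spent handling amphipods is better spent searching.

No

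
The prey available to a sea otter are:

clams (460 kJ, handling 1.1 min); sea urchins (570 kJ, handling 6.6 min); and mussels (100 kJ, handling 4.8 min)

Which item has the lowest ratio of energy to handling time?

mussels

Profitability E/h (kJ/min): clams = 460/1.1 = 418, sea urchins = 570/6.6 = 86.4, mussels = 100/4.8 = 20.8.
Ranked: clams > sea urchins > mussels.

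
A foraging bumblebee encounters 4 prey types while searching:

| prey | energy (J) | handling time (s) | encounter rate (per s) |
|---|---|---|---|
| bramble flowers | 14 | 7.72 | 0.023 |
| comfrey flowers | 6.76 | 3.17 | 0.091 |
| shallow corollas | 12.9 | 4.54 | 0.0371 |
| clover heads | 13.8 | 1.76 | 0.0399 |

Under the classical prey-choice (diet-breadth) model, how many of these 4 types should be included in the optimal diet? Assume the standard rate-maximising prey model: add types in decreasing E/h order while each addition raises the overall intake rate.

4

E/h in descending order: clover heads 7.84, shallow corollas 2.84, comfrey flowers 2.13, bramble flowers 1.81 J/s. The optimal diet is the largest prefix of this list for which every included type satisfies E_i/h_i > R on the types above it.
Rate on top 1: 0.5145. shallow corollas: 2.84 > 0.5145 → include.
Rate on top 2: 0.8309. comfrey flowers: 2.13 > 0.8309 → include.
Rate on top 3: 1.077. bramble flowers: 1.81 > 1.077 → include.
Optimal diet: clover heads, shallow corollas, comfrey flowers, bramble flowers — 4 of 4 types.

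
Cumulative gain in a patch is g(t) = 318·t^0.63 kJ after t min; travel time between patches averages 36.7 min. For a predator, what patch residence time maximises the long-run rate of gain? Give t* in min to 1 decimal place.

62.5 min

Optimal t* satisfies g'(t*) = g(t*)/(T + t*).
g'(t) = 0.63·318·t^-0.37. Setting 0.63·318·t^-0.37 = 318·t^0.63/(36.7+t) gives 0.63(36.7+t) = t, so 0.37·t = 0.63×36.7.
t* = 0.63×36.7/0.37 = 62.49 min.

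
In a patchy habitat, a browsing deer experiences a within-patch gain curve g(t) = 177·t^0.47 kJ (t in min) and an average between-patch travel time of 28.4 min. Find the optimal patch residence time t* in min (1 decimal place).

Maximise g(t)/(T+t): set derivative to zero → g'(t)(T+t) = g(t).
g'(t) = 0.47·177·t^-0.53. Setting 0.47·177·t^-0.53 = 177·t^0.47/(28.4+t) gives 0.47(28.4+t) = t, so 0.53·t = 0.47×28.4.
t* = 0.47×28.4/0.53 = 25.18 min.

25.2 min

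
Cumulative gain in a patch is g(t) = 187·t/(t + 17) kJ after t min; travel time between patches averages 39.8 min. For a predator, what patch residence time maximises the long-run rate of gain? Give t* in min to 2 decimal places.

Maximise g(t)/(T+t): set derivative to zero → g'(t)(T+t) = g(t).
g'(t) = 187·17/(t + 17)². Setting 187·17/(t+17)² = 187t/[(t+17)(39.8+t)] gives 17(39.8+t) = t(t+17), so t² = 17×39.8 = 676.6.
t* = √676.6 = 26.01 min.

26.01 min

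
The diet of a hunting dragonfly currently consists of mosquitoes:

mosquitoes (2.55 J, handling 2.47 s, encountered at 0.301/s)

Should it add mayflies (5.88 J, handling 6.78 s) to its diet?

Intake rate on the current diet: R = (0.301×2.55) / (1 + 0.301×2.47) = 0.7675/1.743 = 0.4402 J/s.
mayflies: E/h = 5.88/6.78 = 0.8673 J/s.
0.8673 > 0.4402, so adding mayflies raises the average — include it.

Yes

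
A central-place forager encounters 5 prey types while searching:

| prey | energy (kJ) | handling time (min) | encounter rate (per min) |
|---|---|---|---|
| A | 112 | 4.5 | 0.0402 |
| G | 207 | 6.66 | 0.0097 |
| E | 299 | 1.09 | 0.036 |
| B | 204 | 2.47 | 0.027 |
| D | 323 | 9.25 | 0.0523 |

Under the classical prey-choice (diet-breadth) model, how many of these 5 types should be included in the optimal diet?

5

E/h in descending order: E 274, B 82.6, D 34.9, G 31.1, A 24.9 kJ/min. The optimal diet is the largest prefix of this list for which every included type satisfies E_i/h_i > R on the types above it.
Rate on top 1: 10.36. B: 82.6 > 10.36 → include.
Rate on top 2: 14.71. D: 34.9 > 14.71 → include.
Rate on top 3: 20.86. G: 31.1 > 20.86 → include.
Rate on top 4: 21.26. A: 24.9 > 21.26 → include.
Optimal diet: E, B, D, G, A — 5 of 5 types.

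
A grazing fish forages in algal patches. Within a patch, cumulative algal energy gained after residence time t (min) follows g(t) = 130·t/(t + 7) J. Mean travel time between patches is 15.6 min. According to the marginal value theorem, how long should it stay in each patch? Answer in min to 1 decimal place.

10.4 min

Optimal t* satisfies g'(t*) = g(t*)/(T + t*).
g'(t) = 130·7/(t + 7)². Setting 130·7/(t+7)² = 130t/[(t+7)(15.6+t)] gives 7(15.6+t) = t(t+7), so t² = 7×15.6 = 109.2.
t* = √109.2 = 10.45 min.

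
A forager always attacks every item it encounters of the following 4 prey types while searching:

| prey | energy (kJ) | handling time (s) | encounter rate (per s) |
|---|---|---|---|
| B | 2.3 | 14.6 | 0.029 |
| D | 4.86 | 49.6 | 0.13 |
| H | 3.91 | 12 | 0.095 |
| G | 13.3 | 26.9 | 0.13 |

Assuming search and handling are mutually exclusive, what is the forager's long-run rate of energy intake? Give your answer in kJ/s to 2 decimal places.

0.22 kJ/s

R = (0.029×2.3 + 0.13×4.86 + 0.095×3.91 + 0.13×13.3) / (1 + 0.029×14.6 + 0.13×49.6 + 0.095×12 + 0.13×26.9) = 2.799/12.51 = 0.2238 kJ/s.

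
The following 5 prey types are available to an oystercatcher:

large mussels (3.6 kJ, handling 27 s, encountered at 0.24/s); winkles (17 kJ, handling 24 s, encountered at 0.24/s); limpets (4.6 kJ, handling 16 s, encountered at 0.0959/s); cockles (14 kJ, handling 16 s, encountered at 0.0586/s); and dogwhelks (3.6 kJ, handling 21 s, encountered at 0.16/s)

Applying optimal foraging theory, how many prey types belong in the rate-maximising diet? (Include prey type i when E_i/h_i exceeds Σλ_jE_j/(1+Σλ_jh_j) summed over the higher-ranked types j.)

2

Rank by E/h (kJ/s): cockles 0.875, winkles 0.708, limpets 0.287, dogwhelks 0.171, large mussels 0.133. Include each in turn until the next type's E/h falls below the running intake rate.
Rate on top 1: 0.4234. winkles: 0.708 > 0.4234 → include.
Rate on top 2: 0.6366. limpets: 0.287 < 0.6366 → exclude; stop.
Optimal diet: cockles, winkles — 2 of 5 types.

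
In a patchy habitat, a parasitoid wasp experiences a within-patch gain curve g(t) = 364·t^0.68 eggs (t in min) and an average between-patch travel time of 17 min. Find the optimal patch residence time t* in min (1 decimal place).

Optimal t* satisfies g'(t*) = g(t*)/(T + t*).
g'(t) = 0.68·364·t^-0.32. Setting 0.68·364·t^-0.32 = 364·t^0.68/(17+t) gives 0.68(17+t) = t, so 0.32·t = 0.68×17.
t* = 0.68×17/0.32 = 36.13 min.

36.1 min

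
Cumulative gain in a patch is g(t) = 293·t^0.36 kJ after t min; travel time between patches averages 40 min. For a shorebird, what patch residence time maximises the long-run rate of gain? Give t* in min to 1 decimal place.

22.5 min

Optimal t* satisfies g'(t*) = g(t*)/(T + t*).
g'(t) = 0.36·293·t^-0.64. Setting 0.36·293·t^-0.64 = 293·t^0.36/(40+t) gives 0.36(40+t) = t, so 0.64·t = 0.36×40.
t* = 0.36×40/0.64 = 22.5 min.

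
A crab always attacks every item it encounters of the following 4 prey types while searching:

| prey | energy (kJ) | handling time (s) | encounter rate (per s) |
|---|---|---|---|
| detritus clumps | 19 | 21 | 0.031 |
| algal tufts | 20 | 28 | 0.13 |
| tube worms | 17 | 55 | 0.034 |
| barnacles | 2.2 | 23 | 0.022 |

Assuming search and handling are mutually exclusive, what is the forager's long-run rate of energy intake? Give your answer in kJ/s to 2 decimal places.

0.50 kJ/s

R = (0.031×19 + 0.13×20 + 0.034×17 + 0.022×2.2) / (1 + 0.031×21 + 0.13×28 + 0.034×55 + 0.022×23) = 3.815/7.667 = 0.4976 kJ/s.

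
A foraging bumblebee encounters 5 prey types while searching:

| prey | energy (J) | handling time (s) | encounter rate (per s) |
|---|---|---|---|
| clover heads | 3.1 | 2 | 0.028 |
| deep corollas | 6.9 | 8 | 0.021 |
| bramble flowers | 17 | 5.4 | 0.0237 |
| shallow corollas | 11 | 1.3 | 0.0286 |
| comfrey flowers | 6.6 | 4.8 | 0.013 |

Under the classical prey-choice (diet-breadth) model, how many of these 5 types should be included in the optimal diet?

E/h in descending order: shallow corollas 8.46, bramble flowers 3.15, clover heads 1.55, comfrey flowers 1.38, deep corollas 0.863 J/s. The optimal diet is the largest prefix of this list for which every included type satisfies E_i/h_i > R on the types above it.
Rate on top 1: 0.3033. bramble flowers: 3.15 > 0.3033 → include.
Rate on top 2: 0.6158. clover heads: 1.55 > 0.6158 → include.
Rate on top 3: 0.6586. comfrey flowers: 1.38 > 0.6586 → include.
Rate on top 4: 0.6935. deep corollas: 0.863 > 0.6935 → include.
Optimal diet: shallow corollas, bramble flowers, clover heads, comfrey flowers, deep corollas — 5 of 5 types.

5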